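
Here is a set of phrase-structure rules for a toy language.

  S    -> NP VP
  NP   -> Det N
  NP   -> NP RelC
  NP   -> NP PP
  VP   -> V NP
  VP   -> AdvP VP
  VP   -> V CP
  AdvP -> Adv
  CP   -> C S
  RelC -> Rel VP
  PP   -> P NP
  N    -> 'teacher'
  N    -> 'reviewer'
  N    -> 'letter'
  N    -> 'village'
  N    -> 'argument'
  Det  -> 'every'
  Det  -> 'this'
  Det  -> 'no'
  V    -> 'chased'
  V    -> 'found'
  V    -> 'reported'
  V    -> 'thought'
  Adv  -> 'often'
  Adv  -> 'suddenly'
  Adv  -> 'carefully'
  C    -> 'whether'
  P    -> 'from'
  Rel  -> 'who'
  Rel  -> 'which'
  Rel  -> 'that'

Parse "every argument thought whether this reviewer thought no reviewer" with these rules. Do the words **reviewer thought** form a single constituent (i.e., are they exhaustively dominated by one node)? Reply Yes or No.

No

[S [NP [Det every] [N argument]] [VP [V thought] [CP [C whether] [S [NP [Det this] [N reviewer]] [VP [V thought] [NP [Det no] [N reviewer]]]]]]]
The smallest constituent containing 'reviewer thought' is the S spanning 'this reviewer thought no reviewer'; no single node in the tree dominates exactly the given words.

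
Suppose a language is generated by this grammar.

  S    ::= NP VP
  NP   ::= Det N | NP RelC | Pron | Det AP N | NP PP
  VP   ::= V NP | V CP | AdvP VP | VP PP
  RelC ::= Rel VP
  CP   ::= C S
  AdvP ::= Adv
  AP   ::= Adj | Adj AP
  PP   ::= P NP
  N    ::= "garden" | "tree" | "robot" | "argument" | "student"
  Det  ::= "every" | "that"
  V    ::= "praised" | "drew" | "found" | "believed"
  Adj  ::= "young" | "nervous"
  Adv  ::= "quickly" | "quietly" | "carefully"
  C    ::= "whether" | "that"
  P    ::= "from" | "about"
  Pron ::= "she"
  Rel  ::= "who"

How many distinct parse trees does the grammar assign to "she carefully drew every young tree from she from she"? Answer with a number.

9

Two of the 9 distinct bracketings:
[S [NP [Pron she]] [VP [AdvP [Adv carefully]] [VP [V drew] [NP [NP [Det every] [AP [Adj young]] [N tree]] [PP [P from] [NP [NP [Pron she]] [PP [P from] [NP [Pron she]]]]]]]]]
[S [NP [Pron she]] [VP [AdvP [Adv carefully]] [VP [V drew] [NP [NP [NP [Det every] [AP [Adj young]] [N tree]] [PP [P from] [NP [Pron she]]]] [PP [P from] [NP [Pron she]]]]]]]
The trees differ in how a recursive rule is bracketed over the same span.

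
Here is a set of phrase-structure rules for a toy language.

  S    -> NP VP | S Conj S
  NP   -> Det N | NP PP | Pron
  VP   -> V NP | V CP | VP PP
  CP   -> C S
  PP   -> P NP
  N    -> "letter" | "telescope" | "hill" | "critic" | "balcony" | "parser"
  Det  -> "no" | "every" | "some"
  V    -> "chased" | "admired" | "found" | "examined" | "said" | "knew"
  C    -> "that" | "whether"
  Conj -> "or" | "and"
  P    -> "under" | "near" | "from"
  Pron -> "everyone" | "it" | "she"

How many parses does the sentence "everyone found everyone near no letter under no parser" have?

Two of the 5 distinct bracketings:
[S [NP [Pron everyone]] [VP [V found] [NP [NP [Pron everyone]] [PP [P near] [NP [NP [Det no] [N letter]] [PP [P under] [NP [Det no] [N parser]]]]]]]]
[S [NP [Pron everyone]] [VP [V found] [NP [NP [NP [Pron everyone]] [PP [P near] [NP [Det no] [N letter]]]] [PP [P under] [NP [Det no] [N parser]]]]]]
The trees differ in how a recursive rule is bracketed over the same span.

5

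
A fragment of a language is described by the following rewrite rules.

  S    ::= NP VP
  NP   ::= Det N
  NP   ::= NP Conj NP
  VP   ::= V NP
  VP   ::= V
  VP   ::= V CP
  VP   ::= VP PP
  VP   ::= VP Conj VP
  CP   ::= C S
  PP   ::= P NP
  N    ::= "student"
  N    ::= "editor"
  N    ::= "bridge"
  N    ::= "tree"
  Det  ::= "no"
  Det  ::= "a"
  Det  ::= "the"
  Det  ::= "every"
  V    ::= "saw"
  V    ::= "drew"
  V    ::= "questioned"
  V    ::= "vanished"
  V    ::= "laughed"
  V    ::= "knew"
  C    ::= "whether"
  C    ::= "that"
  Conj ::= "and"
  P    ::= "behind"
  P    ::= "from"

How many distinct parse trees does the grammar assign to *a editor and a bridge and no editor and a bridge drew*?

Two of the 5 distinct bracketings:
[S [NP [NP [Det a] [N editor]] [Conj and] [NP [NP [Det a] [N bridge]] [Conj and] [NP [NP [Det no] [N editor]] [Conj and] [NP [Det a] [N bridge]]]]] [VP [V drew]]]
[S [NP [NP [Det a] [N editor]] [Conj and] [NP [NP [NP [Det a] [N bridge]] [Conj and] [NP [Det no] [N editor]]] [Conj and] [NP [Det a] [N bridge]]]] [VP [V drew]]]
The trees differ in how a recursive rule is bracketed over the same span.

5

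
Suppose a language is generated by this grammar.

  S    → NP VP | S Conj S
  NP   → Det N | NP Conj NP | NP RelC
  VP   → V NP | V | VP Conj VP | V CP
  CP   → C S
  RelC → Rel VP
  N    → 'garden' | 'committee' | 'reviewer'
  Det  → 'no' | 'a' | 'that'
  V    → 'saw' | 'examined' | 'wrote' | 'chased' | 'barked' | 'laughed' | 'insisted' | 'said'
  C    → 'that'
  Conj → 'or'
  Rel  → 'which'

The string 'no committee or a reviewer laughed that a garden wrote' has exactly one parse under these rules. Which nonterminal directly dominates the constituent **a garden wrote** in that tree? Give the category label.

S
  NP
    NP
      Det: no
      N: committee
    Conj: or
    NP
      Det: a
      N: reviewer
  VP
    V: laughed
    CP
      C: that
      S
        NP
          Det: a
          N: garden
        VP
          V: wrote
The span 'a garden wrote' is the S node built by S → NP VP.
Its mother is the CP built by CP → C S.

CP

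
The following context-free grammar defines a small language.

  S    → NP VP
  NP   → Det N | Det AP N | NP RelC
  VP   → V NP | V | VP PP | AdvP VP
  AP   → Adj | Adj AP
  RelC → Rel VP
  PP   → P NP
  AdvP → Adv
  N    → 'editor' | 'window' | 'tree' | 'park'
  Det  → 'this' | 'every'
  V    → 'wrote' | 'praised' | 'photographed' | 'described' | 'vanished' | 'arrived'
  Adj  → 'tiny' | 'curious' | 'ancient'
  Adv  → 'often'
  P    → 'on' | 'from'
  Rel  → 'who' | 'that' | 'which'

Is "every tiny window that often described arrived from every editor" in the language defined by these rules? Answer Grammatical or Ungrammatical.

[S [NP [NP [Det every] [AP [Adj tiny]] [N window]] [RelC [Rel that] [VP [AdvP [Adv often]] [VP [V described]]]]] [VP [VP [V arrived]] [PP [P from] [NP [Det every] [N editor]]]]]
The bracketing above is licensed at every node by one of the given productions, with S at the root.

Grammatical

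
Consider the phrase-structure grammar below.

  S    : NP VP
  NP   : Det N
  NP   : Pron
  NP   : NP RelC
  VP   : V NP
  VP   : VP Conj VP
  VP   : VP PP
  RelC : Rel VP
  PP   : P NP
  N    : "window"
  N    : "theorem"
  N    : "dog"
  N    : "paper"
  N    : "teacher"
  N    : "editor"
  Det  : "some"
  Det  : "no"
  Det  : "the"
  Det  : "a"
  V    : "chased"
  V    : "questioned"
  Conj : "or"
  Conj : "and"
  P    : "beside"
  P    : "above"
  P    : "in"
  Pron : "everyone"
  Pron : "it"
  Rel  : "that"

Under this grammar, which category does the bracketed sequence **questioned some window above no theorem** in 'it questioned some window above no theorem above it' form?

VP

[S [NP [Pron it]] [VP [VP [VP [V questioned] [NP [Det some] [N window]]] [PP [P above] [NP [Det no] [N theorem]]]] [PP [P above] [NP [Pron it]]]]]
The span 'questioned some window above no theorem' is the VP node built by VP → VP PP.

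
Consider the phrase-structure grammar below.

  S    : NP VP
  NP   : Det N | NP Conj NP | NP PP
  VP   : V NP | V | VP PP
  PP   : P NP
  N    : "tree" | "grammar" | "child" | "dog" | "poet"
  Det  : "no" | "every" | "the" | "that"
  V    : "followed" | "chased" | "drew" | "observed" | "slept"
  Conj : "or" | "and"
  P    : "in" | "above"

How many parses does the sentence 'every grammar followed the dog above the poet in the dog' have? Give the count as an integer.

5

Two of the 5 distinct bracketings:
[S [NP [Det every] [N grammar]] [VP [V followed] [NP [NP [Det the] [N dog]] [PP [P above] [NP [NP [Det the] [N poet]] [PP [P in] [NP [Det the] [N dog]]]]]]]]
[S [NP [Det every] [N grammar]] [VP [V followed] [NP [NP [NP [Det the] [N dog]] [PP [P above] [NP [Det the] [N poet]]]] [PP [P in] [NP [Det the] [N dog]]]]]]
The trees differ in how a recursive rule is bracketed over the same span.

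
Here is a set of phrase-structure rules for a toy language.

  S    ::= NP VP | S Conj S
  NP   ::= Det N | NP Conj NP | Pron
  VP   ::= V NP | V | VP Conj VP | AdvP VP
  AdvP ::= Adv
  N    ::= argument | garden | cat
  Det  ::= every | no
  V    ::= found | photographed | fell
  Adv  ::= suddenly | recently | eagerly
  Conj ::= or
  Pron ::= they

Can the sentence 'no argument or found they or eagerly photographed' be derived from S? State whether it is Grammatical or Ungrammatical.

For S → NP VP, the only prefix that parses as NP is 'no argument', but the remainder 'or found they or eagerly photographed' is not a VP under these rules. The alternative S rule S → S Conj S likewise has no satisfying split.

Ungrammatical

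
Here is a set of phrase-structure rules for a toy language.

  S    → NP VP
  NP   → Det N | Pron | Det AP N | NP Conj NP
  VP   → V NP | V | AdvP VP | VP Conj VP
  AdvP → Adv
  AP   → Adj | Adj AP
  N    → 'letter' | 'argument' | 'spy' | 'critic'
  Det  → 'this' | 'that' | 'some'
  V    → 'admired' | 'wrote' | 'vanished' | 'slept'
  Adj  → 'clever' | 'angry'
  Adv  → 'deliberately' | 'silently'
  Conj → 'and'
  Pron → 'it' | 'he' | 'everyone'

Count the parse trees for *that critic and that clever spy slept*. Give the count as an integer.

[S [NP [NP [Det that] [N critic]] [Conj and] [NP [Det that] [AP [Adj clever]] [N spy]]] [VP [V slept]]]
No rule offers an alternative attachment or grouping for any span, so this is the only derivation.

1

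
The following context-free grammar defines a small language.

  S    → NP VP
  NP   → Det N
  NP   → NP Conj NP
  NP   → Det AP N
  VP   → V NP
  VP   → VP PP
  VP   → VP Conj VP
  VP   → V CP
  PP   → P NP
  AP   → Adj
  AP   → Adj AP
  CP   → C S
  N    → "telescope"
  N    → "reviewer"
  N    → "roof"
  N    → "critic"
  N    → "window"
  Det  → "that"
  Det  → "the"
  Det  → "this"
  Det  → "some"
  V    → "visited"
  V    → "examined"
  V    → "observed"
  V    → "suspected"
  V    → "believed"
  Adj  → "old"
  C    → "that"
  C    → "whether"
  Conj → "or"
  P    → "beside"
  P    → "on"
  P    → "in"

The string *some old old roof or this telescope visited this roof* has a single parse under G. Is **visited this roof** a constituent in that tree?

Yes

[S [NP [NP [Det some] [AP [Adj old] [AP [Adj old]]] [N roof]] [Conj or] [NP [Det this] [N telescope]]] [VP [V visited] [NP [Det this] [N roof]]]]
The words 'visited this roof' are exhaustively dominated by a single VP node (built by VP → V NP), so they form a constituent.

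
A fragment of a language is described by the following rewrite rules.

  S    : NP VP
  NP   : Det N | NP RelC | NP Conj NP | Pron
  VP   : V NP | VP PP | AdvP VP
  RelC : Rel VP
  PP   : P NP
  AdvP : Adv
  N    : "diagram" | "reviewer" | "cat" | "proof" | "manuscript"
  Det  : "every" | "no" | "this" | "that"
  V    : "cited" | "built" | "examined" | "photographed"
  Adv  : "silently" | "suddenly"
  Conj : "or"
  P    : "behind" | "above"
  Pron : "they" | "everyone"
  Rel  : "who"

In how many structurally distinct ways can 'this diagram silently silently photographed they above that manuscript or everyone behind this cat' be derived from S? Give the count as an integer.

Two of the 6 distinct bracketings:
[S [NP [Det this] [N diagram]] [VP [VP [VP [AdvP [Adv silently]] [VP [AdvP [Adv silently]] [VP [V photographed] [NP [Pron they]]]]] [PP [P above] [NP [NP [Det that] [N manuscript]] [Conj or] [NP [Pron everyone]]]]] [PP [P behind] [NP [Det this] [N cat]]]]]
[S [NP [Det this] [N diagram]] [VP [VP [AdvP [Adv silently]] [VP [VP [AdvP [Adv silently]] [VP [V photographed] [NP [Pron they]]]] [PP [P above] [NP [NP [Det that] [N manuscript]] [Conj or] [NP [Pron everyone]]]]]] [PP [P behind] [NP [Det this] [N cat]]]]]
The trees differ in how a recursive rule is bracketed over the same span.

6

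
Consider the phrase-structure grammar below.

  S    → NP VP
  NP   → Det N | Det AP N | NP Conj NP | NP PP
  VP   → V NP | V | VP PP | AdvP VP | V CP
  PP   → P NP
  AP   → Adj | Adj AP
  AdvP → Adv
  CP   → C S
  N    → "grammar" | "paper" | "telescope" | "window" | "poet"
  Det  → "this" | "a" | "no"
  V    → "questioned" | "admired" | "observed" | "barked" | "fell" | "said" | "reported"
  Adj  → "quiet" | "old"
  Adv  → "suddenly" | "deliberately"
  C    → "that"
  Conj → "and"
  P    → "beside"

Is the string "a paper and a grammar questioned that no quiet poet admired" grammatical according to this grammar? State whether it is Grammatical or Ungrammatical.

S
  NP
    NP
      Det: a
      N: paper
    Conj: and
    NP
      Det: a
      N: grammar
  VP
    V: questioned
    CP
      C: that
      S
        NP
          Det: no
          AP
            Adj: quiet
          N: poet
        VP
          V: admired
Every word is introduced by a lexical rule and the phrasal rules combine the resulting categories into a single S.

Grammatical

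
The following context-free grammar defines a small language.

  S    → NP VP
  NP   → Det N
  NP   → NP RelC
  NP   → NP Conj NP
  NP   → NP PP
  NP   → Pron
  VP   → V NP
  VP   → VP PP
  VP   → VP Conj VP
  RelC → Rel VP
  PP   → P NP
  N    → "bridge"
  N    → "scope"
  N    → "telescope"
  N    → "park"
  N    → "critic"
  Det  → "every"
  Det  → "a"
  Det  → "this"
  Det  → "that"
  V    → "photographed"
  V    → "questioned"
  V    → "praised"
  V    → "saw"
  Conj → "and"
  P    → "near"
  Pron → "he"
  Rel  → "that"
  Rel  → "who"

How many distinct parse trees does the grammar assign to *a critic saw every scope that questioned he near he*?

4

Two of the 4 distinct bracketings:
[S [NP [Det a] [N critic]] [VP [V saw] [NP [NP [Det every] [N scope]] [RelC [Rel that] [VP [V questioned] [NP [NP [Pron he]] [PP [P near] [NP [Pron he]]]]]]]]]
[S [NP [Det a] [N critic]] [VP [V saw] [NP [NP [Det every] [N scope]] [RelC [Rel that] [VP [VP [V questioned] [NP [Pron he]]] [PP [P near] [NP [Pron he]]]]]]]]
The difference turns on whether NP → NP PP is used at the relevant span, versus an alternative expansion of NP.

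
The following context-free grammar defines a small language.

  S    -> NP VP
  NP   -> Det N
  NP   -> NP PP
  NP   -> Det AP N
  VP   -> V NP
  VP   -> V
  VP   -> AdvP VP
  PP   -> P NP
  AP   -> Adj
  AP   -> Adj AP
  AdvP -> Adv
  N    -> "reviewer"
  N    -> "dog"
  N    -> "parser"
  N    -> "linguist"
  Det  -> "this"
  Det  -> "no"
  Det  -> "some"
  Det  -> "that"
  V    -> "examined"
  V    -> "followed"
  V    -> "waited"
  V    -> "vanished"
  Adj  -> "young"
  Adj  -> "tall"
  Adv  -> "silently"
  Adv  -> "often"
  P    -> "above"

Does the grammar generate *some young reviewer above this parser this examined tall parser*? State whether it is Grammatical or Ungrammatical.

An N word can never sit immediately before a Det word in any string this grammar generates, so the substring 'parser this' rules out a derivation.

Ungrammatical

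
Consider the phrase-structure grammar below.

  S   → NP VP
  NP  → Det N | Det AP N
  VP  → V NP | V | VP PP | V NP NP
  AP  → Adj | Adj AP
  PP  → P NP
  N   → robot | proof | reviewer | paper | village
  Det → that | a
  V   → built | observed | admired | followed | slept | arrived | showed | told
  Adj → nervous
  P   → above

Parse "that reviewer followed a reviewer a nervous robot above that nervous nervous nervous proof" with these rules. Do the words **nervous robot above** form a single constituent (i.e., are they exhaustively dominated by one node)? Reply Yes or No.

[S [NP [Det that] [N reviewer]] [VP [VP [V followed] [NP [Det a] [N reviewer]] [NP [Det a] [AP [Adj nervous]] [N robot]]] [PP [P above] [NP [Det that] [AP [Adj nervous] [AP [Adj nervous] [AP [Adj nervous]]]] [N proof]]]]]
The smallest constituent containing 'nervous robot above' is the VP spanning 'followed a reviewer a nervous robot above that nervous nervous nervous proof'; no single node in the tree dominates exactly the given words.

No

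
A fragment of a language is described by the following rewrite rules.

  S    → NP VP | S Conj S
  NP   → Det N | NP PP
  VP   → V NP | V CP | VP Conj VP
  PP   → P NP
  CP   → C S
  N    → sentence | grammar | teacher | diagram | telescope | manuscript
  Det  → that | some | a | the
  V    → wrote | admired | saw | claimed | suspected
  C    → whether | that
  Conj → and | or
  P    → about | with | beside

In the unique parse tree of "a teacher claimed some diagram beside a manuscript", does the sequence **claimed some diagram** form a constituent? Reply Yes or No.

No

[S [NP [Det a] [N teacher]] [VP [V claimed] [NP [NP [Det some] [N diagram]] [PP [P beside] [NP [Det a] [N manuscript]]]]]]
The smallest constituent containing 'claimed some diagram' is the VP spanning 'claimed some diagram beside a manuscript'; no single node in the tree dominates exactly the given words.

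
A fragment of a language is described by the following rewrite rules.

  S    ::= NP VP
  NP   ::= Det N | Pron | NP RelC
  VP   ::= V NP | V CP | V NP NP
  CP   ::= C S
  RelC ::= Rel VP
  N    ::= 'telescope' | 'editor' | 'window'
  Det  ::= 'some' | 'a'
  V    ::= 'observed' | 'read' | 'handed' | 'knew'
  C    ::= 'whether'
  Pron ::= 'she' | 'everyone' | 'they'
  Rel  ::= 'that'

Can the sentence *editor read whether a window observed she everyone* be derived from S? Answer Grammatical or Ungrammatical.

For S → NP VP, no prefix of the string parses as an NP.

Ungrammatical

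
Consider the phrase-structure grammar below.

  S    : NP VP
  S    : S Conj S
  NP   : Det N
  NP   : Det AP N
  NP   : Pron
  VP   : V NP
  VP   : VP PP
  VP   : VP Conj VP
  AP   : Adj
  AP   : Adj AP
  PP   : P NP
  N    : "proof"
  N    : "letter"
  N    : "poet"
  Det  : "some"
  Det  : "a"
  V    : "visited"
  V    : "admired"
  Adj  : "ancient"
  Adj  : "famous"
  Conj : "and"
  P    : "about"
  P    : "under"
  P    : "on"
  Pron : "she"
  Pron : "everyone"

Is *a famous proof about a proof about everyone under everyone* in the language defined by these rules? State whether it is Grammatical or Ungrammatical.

For S → NP VP, the only prefix that parses as NP is 'a famous proof', but the remainder 'about a proof about everyone under everyone' is not a VP under these rules. The alternative S rule S → S Conj S likewise has no satisfying split.

Ungrammatical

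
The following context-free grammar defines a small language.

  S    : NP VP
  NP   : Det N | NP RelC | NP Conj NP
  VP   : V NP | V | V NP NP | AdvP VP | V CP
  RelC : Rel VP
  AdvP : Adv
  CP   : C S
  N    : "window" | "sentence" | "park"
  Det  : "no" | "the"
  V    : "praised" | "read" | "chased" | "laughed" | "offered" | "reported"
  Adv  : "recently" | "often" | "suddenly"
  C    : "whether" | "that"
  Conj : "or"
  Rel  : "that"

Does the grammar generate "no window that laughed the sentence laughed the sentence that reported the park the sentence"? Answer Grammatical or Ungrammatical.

S
  NP
    NP
      Det: no
      N: window
    RelC
      Rel: that
      VP
        V: laughed
        NP
          Det: the
          N: sentence
  VP
    V: laughed
    NP
      NP
        Det: the
        N: sentence
      RelC
        Rel: that
        VP
          V: reported
          NP
            Det: the
            N: park
          NP
            Det: the
            N: sentence
Each bracket corresponds to one application of a listed rule, so the string is derivable from S.

Grammatical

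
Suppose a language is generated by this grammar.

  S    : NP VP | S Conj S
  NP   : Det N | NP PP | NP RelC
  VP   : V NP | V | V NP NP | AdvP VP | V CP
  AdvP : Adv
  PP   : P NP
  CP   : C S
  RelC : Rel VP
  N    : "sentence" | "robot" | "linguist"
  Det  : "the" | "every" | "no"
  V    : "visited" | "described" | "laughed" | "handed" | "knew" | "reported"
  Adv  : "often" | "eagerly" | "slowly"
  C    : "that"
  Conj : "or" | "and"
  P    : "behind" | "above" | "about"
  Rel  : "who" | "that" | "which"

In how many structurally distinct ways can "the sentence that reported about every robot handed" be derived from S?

1

[S [NP [NP [NP [Det the] [N sentence]] [RelC [Rel that] [VP [V reported]]]] [PP [P about] [NP [Det every] [N robot]]]] [VP [V handed]]]
No rule offers an alternative attachment or grouping for any span, so this is the only derivation.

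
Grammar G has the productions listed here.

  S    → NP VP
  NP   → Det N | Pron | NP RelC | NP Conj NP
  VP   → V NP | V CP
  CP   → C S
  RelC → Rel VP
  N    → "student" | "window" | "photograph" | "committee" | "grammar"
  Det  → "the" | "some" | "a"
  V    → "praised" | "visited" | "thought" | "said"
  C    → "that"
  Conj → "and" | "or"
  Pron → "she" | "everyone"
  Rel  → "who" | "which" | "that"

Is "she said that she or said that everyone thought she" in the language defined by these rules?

A Conj word can never sit immediately before a V word in any string this grammar generates, so the substring 'or said' rules out a derivation.

Ungrammatical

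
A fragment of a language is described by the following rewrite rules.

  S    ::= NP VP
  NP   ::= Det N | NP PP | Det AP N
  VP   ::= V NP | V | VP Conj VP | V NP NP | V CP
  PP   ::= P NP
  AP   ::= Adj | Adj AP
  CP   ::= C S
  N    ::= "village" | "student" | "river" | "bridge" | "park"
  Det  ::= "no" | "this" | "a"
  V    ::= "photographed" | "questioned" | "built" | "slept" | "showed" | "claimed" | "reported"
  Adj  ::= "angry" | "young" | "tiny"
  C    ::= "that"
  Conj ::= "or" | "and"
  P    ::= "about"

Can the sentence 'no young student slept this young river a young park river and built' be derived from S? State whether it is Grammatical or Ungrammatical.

Ungrammatical

An N word can never sit immediately before an N word in any string this grammar generates, so the substring 'park river' rules out a derivation.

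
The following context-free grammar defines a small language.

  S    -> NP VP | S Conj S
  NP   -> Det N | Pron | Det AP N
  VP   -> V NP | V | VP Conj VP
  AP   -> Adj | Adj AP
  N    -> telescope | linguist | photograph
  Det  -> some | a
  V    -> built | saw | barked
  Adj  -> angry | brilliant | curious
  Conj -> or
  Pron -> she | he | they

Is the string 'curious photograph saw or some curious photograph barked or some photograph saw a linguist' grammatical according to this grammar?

Ungrammatical

For S → NP VP, no prefix of the string parses as an NP. The alternative S rule S → S Conj S likewise has no satisfying split.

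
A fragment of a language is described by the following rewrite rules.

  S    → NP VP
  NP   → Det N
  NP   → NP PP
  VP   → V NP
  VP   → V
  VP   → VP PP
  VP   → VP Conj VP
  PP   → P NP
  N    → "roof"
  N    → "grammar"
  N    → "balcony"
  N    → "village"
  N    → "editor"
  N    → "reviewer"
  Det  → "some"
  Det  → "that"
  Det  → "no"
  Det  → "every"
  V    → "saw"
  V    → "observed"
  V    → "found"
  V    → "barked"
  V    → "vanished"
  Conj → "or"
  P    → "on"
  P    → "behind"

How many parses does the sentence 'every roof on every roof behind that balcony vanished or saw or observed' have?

Two of the 4 distinct bracketings:
[S [NP [NP [Det every] [N roof]] [PP [P on] [NP [NP [Det every] [N roof]] [PP [P behind] [NP [Det that] [N balcony]]]]]] [VP [VP [V vanished]] [Conj or] [VP [VP [V saw]] [Conj or] [VP [V observed]]]]]
[S [NP [NP [Det every] [N roof]] [PP [P on] [NP [NP [Det every] [N roof]] [PP [P behind] [NP [Det that] [N balcony]]]]]] [VP [VP [VP [V vanished]] [Conj or] [VP [V saw]]] [Conj or] [VP [V observed]]]]
The trees differ in how a recursive rule is bracketed over the same span.

4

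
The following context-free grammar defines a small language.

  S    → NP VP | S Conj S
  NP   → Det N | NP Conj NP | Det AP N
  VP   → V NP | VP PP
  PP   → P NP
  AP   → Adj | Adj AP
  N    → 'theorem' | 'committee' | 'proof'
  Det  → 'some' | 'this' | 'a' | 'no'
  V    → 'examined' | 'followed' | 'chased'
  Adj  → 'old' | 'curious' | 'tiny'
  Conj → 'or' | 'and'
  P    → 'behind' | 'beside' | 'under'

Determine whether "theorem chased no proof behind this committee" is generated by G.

Ungrammatical

For S → NP VP, no prefix of the string parses as an NP. The alternative S rule S → S Conj S likewise has no satisfying split.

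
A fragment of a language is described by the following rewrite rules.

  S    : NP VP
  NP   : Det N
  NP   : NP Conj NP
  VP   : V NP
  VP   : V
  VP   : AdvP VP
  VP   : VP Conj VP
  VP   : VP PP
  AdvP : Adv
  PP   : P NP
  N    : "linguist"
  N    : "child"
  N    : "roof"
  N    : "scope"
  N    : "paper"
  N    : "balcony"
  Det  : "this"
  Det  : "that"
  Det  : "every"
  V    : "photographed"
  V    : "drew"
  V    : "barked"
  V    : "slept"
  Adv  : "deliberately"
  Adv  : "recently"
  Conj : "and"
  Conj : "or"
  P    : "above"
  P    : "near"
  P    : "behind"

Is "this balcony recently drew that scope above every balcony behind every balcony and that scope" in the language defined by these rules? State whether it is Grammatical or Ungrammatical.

[S [NP [Det this] [N balcony]] [VP [AdvP [Adv recently]] [VP [VP [VP [V drew] [NP [Det that] [N scope]]] [PP [P above] [NP [Det every] [N balcony]]]] [PP [P behind] [NP [NP [Det every] [N balcony]] [Conj and] [NP [Det that] [N scope]]]]]]]
Each bracket corresponds to one application of a listed rule, so the string is derivable from S.

Grammatical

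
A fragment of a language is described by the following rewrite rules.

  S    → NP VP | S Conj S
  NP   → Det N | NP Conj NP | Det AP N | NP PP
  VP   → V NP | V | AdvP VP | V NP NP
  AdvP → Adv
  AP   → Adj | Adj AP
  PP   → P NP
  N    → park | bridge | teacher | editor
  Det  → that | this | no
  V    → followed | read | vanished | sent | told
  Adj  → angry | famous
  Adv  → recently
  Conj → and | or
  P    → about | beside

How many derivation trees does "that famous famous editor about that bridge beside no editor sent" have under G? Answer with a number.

The two bracketings:
[S [NP [NP [Det that] [AP [Adj famous] [AP [Adj famous]]] [N editor]] [PP [P about] [NP [NP [Det that] [N bridge]] [PP [P beside] [NP [Det no] [N editor]]]]]] [VP [V sent]]]
[S [NP [NP [NP [Det that] [AP [Adj famous] [AP [Adj famous]]] [N editor]] [PP [P about] [NP [Det that] [N bridge]]]] [PP [P beside] [NP [Det no] [N editor]]]] [VP [V sent]]]
The trees differ in how a recursive rule is bracketed over the same span.

2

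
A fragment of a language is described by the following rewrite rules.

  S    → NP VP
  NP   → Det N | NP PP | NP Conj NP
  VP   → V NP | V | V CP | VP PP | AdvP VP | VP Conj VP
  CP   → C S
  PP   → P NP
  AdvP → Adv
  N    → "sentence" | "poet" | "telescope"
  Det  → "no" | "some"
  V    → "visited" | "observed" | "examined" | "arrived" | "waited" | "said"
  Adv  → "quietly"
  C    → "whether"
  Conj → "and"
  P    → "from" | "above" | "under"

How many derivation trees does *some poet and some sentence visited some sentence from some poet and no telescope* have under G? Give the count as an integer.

Two of the 3 distinct bracketings:
[S [NP [NP [Det some] [N poet]] [Conj and] [NP [Det some] [N sentence]]] [VP [V visited] [NP [NP [Det some] [N sentence]] [PP [P from] [NP [NP [Det some] [N poet]] [Conj and] [NP [Det no] [N telescope]]]]]]]
[S [NP [NP [Det some] [N poet]] [Conj and] [NP [Det some] [N sentence]]] [VP [V visited] [NP [NP [NP [Det some] [N sentence]] [PP [P from] [NP [Det some] [N poet]]]] [Conj and] [NP [Det no] [N telescope]]]]]
The trees differ in how a recursive rule is bracketed over the same span.

3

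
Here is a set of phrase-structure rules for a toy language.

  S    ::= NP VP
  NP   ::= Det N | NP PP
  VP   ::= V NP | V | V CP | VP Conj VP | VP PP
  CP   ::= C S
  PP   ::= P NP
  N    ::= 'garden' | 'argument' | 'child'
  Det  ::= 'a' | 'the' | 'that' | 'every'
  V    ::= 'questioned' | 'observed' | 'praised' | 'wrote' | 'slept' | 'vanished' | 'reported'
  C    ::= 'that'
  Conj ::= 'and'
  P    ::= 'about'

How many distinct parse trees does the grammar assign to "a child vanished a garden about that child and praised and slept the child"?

Two of the 4 distinct bracketings:
[S [NP [Det a] [N child]] [VP [VP [V vanished] [NP [NP [Det a] [N garden]] [PP [P about] [NP [Det that] [N child]]]]] [Conj and] [VP [VP [V praised]] [Conj and] [VP [V slept] [NP [Det the] [N child]]]]]]
[S [NP [Det a] [N child]] [VP [VP [VP [V vanished] [NP [Det a] [N garden]]] [PP [P about] [NP [Det that] [N child]]]] [Conj and] [VP [VP [V praised]] [Conj and] [VP [V slept] [NP [Det the] [N child]]]]]]
The difference turns on whether NP → NP PP is used at the relevant span, versus an alternative expansion of NP.

4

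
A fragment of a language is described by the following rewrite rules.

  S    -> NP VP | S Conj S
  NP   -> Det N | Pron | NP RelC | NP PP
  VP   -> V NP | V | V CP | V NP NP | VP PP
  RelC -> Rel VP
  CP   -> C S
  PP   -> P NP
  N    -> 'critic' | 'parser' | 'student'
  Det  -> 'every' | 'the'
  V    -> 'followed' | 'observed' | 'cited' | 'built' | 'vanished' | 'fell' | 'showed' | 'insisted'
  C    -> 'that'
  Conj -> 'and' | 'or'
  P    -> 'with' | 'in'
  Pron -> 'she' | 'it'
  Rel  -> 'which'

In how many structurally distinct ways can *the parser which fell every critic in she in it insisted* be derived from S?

Two of the 9 distinct bracketings:
[S [NP [NP [Det the] [N parser]] [RelC [Rel which] [VP [V fell] [NP [NP [Det every] [N critic]] [PP [P in] [NP [NP [Pron she]] [PP [P in] [NP [Pron it]]]]]]]]] [VP [V insisted]]]
[S [NP [NP [Det the] [N parser]] [RelC [Rel which] [VP [V fell] [NP [NP [NP [Det every] [N critic]] [PP [P in] [NP [Pron she]]]] [PP [P in] [NP [Pron it]]]]]]] [VP [V insisted]]]
The trees differ in how a recursive rule is bracketed over the same span.

9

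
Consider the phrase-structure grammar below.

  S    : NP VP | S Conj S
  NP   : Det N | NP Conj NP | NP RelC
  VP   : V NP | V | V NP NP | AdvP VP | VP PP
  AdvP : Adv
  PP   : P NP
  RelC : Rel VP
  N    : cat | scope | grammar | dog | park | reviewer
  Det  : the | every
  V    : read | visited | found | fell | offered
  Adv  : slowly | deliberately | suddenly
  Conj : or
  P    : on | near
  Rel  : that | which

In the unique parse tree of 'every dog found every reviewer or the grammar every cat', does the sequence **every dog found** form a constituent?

[S [NP [Det every] [N dog]] [VP [V found] [NP [NP [Det every] [N reviewer]] [Conj or] [NP [Det the] [N grammar]]] [NP [Det every] [N cat]]]]
The smallest constituent containing 'every dog found' is the S spanning 'every dog found every reviewer or the grammar every cat'; no single node in the tree dominates exactly the given words.

No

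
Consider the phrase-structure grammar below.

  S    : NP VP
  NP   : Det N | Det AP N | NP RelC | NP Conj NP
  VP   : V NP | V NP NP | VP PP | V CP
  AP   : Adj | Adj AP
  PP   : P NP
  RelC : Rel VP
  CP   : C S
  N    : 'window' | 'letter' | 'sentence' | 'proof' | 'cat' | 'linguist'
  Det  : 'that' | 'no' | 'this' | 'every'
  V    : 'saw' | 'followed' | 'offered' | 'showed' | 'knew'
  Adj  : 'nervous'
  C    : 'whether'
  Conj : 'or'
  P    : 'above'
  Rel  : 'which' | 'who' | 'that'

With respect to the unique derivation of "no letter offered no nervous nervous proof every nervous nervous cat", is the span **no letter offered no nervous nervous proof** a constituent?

No

[S [NP [Det no] [N letter]] [VP [V offered] [NP [Det no] [AP [Adj nervous] [AP [Adj nervous]]] [N proof]] [NP [Det every] [AP [Adj nervous] [AP [Adj nervous]]] [N cat]]]]
The smallest constituent containing 'no letter offered no nervous nervous proof' is the S spanning 'no letter offered no nervous nervous proof every nervous nervous cat'; no single node in the tree dominates exactly the given words.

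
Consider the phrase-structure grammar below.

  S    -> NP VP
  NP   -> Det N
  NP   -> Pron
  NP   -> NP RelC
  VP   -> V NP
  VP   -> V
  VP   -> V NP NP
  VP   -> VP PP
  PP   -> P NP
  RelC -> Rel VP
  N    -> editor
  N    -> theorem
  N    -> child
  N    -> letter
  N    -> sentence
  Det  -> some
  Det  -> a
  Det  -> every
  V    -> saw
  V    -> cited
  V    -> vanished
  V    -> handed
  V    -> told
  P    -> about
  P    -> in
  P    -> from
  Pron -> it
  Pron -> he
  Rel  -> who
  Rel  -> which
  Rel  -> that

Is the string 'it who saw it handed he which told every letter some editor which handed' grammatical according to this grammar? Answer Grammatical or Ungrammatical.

Grammatical

S
  NP
    NP
      Pron: it
    RelC
      Rel: who
      VP
        V: saw
        NP
          Pron: it
  VP
    V: handed
    NP
      NP
        Pron: he
      RelC
        Rel: which
        VP
          V: told
          NP
            Det: every
            N: letter
          NP
            NP
              Det: some
              N: editor
            RelC
              Rel: which
              VP
                V: handed
The bracketing above is licensed at every node by one of the given productions, with S at the root.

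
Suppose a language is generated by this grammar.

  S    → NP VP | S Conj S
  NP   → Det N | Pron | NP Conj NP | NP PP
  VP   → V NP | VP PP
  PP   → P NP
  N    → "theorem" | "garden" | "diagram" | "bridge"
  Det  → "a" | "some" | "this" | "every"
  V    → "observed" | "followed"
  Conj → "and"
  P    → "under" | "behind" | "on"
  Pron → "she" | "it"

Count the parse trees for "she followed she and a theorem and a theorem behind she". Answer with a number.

7

Two of the 7 distinct bracketings:
[S [NP [Pron she]] [VP [V followed] [NP [NP [Pron she]] [Conj and] [NP [NP [Det a] [N theorem]] [Conj and] [NP [NP [Det a] [N theorem]] [PP [P behind] [NP [Pron she]]]]]]]]
[S [NP [Pron she]] [VP [V followed] [NP [NP [Pron she]] [Conj and] [NP [NP [NP [Det a] [N theorem]] [Conj and] [NP [Det a] [N theorem]]] [PP [P behind] [NP [Pron she]]]]]]]
The trees differ in how a recursive rule is bracketed over the same span.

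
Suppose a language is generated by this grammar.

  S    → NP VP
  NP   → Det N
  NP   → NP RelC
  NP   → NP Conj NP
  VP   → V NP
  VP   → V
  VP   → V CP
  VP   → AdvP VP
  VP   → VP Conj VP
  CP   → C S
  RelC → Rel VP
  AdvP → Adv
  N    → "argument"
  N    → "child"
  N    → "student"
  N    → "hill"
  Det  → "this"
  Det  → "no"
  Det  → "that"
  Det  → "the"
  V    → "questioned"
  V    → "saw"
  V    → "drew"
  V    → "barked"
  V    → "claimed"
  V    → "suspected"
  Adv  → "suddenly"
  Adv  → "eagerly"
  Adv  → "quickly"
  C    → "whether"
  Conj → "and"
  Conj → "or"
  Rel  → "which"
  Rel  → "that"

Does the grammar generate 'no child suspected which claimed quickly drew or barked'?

Ungrammatical

For S → NP VP, the only prefix that parses as NP is 'no child', but the remainder 'suspected which claimed quickly drew or barked' is not a VP under these rules.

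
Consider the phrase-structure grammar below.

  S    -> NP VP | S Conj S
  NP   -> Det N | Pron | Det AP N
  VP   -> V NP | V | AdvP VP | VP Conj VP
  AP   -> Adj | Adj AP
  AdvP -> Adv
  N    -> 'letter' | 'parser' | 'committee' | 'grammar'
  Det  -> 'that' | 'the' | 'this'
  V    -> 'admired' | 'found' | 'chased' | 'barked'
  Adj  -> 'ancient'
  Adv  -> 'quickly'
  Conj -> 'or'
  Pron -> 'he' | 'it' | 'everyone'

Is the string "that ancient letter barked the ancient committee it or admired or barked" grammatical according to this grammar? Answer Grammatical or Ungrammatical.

Ungrammatical

An N word can never sit immediately before a Pron word in any string this grammar generates, so the substring 'committee it' rules out a derivation.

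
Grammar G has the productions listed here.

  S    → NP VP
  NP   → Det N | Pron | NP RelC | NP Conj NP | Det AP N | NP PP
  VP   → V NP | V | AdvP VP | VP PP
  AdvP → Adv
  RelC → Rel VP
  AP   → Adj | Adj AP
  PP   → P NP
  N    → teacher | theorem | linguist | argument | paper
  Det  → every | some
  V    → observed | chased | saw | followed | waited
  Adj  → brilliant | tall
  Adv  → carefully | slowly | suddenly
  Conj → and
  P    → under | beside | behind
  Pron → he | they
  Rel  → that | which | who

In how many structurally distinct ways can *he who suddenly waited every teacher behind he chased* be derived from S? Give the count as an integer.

Two of the 4 distinct bracketings:
[S [NP [NP [Pron he]] [RelC [Rel who] [VP [AdvP [Adv suddenly]] [VP [V waited] [NP [NP [Det every] [N teacher]] [PP [P behind] [NP [Pron he]]]]]]]] [VP [V chased]]]
[S [NP [NP [Pron he]] [RelC [Rel who] [VP [AdvP [Adv suddenly]] [VP [VP [V waited] [NP [Det every] [N teacher]]] [PP [P behind] [NP [Pron he]]]]]]] [VP [V chased]]]
The difference turns on whether NP → NP PP is used at the relevant span, versus an alternative expansion of NP.

4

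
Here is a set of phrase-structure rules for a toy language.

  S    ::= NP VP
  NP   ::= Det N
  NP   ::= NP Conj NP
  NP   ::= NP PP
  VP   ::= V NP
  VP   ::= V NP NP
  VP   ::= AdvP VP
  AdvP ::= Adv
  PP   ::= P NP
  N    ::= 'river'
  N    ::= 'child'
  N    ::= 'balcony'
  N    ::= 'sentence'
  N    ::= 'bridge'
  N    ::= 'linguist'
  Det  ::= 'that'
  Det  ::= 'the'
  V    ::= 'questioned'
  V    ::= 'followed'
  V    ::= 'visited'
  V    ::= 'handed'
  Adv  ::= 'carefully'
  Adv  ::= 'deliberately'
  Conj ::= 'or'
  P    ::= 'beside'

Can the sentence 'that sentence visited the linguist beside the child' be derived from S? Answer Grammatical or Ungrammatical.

Grammatical

[S [NP [Det that] [N sentence]] [VP [V visited] [NP [NP [Det the] [N linguist]] [PP [P beside] [NP [Det the] [N child]]]]]]
Every word is introduced by a lexical rule and the phrasal rules combine the resulting categories into a single S.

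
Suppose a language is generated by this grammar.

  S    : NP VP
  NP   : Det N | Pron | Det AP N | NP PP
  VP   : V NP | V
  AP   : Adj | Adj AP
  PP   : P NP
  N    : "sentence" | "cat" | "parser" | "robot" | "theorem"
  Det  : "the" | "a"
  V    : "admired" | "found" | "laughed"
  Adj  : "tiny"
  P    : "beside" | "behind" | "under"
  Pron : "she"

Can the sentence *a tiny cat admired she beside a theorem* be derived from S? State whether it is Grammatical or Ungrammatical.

Grammatical

S
  NP
    Det: a
    AP
      Adj: tiny
    N: cat
  VP
    V: admired
    NP
      NP
        Pron: she
      PP
        P: beside
        NP
          Det: a
          N: theorem
Each bracket corresponds to one application of a listed rule, so the string is derivable from S.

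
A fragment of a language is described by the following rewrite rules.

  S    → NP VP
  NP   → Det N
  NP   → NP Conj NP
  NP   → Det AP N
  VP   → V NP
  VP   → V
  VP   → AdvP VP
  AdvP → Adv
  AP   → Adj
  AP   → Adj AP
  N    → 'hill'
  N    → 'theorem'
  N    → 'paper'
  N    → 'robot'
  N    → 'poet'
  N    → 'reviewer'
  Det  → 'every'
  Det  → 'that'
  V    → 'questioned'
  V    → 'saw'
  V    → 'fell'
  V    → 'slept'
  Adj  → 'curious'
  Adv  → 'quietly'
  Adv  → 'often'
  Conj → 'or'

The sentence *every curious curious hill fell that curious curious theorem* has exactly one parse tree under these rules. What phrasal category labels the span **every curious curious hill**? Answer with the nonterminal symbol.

NP

S
  NP
    Det: every
    AP
      Adj: curious
      AP
        Adj: curious
    N: hill
  VP
    V: fell
    NP
      Det: that
      AP
        Adj: curious
        AP
          Adj: curious
      N: theorem
The span 'every curious curious hill' is the NP node built by NP → Det AP N.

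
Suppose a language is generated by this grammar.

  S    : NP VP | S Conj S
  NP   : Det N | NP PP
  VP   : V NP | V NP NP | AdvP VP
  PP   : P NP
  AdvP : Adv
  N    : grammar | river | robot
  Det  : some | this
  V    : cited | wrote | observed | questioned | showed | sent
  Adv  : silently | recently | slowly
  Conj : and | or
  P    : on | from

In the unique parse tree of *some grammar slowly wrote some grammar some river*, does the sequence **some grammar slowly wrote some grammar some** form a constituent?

No

[S [NP [Det some] [N grammar]] [VP [AdvP [Adv slowly]] [VP [V wrote] [NP [Det some] [N grammar]] [NP [Det some] [N river]]]]]
The smallest constituent containing 'some grammar slowly wrote some grammar some' is the S spanning 'some grammar slowly wrote some grammar some river'; no single node in the tree dominates exactly the given words.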